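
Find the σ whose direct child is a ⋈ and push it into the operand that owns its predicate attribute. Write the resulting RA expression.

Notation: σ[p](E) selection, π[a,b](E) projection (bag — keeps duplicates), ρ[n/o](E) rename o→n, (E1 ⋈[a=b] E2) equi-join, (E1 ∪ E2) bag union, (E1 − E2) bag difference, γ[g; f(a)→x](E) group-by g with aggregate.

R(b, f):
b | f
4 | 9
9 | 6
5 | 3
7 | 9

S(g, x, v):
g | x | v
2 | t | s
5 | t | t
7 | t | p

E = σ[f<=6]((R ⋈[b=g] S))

σ filters on f, owned by the left side.
E' = (σ[f<=6](R) ⋈[b=g] S)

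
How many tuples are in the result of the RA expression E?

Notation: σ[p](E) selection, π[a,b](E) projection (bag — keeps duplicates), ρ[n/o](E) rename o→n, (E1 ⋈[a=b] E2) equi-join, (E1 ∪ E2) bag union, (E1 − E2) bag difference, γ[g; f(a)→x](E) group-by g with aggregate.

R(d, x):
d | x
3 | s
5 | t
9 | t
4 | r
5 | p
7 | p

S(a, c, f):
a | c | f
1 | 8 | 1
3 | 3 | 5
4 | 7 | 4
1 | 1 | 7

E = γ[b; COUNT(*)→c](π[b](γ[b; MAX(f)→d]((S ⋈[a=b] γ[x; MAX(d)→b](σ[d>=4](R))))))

Row counts bottom-up:
  S → 4
  R → 6
  σ[d>=4](R) → 5
  γ[x; MAX(d)→b](σ[d>=4](R)) → 3
  (S ⋈[a=b] γ[x; MAX(d)→b](σ[d>=4](R))) → 1
  γ[b; MAX(f)→d]((S ⋈[a=b] γ[x; MAX(d)→b](σ[d>=4](R)))) → 1
  π[b](γ[b; MAX(f)→d]((S ⋈[a=b] γ[x; MAX(d)→b](σ[d>=4](R))))) → 1
  γ[b; COUNT(*)→c](π[b](γ[b; MAX(f)→d]((S ⋈[a=b] γ[x; MAX(d)→b](σ[d>=4](R)))))) → 1

|E| = 1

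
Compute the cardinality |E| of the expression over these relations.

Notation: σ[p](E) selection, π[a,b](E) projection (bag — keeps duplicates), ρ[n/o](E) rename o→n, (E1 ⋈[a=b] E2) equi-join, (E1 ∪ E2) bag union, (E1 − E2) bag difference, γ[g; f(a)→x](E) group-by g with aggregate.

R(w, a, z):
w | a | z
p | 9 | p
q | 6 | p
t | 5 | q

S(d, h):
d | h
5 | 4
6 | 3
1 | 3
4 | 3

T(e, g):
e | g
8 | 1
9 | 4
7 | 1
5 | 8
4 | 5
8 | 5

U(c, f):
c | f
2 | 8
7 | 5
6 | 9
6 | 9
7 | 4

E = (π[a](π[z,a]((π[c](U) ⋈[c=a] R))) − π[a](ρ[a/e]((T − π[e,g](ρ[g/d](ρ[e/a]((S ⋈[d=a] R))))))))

Row counts bottom-up:
  U → 5
  π[c](U) → 5
  R → 3
  (π[c](U) ⋈[c=a] R) → 2
  π[z,a]((π[c](U) ⋈[c=a] R)) → 2
  π[a](π[z,a]((π[c](U) ⋈[c=a] R))) → 2
  T → 6
  S → 4
  R → 3
  (S ⋈[d=a] R) → 2
  ρ[e/a]((S ⋈[d=a] R)) → 2
  ρ[g/d](ρ[e/a]((S ⋈[d=a] R))) → 2
  π[e,g](ρ[g/d](ρ[e/a]((S ⋈[d=a] R)))) → 2
  (T − π[e,g](ρ[g/d](ρ[e/a]((S ⋈[d=a] R))))) → 6
  ρ[a/e]((T − π[e,g](ρ[g/d](ρ[e/a]((S ⋈[d=a] R)))))) → 6
  π[a](ρ[a/e]((T − π[e,g](ρ[g/d](ρ[e/a]((S ⋈[d=a] R))))))) → 6
  (π[a](π[z,a]((π[c](U) ⋈[c=a] R))) − π[a](ρ[a/e]((T − π[e,g](ρ[g/d](ρ[e/a]((S ⋈[d=a] R)))))))) → 2

|E| = 2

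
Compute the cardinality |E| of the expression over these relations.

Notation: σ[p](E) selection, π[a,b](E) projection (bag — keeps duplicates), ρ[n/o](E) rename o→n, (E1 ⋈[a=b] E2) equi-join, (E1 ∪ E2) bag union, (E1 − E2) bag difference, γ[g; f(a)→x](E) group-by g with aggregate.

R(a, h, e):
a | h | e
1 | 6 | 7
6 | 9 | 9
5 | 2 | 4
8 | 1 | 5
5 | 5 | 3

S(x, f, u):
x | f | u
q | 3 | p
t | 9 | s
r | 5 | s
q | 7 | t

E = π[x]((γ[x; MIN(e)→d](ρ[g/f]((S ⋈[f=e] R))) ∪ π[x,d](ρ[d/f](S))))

Stepwise |·|:
  S → 4
  R → 5
  (S ⋈[f=e] R) → 4
  ρ[g/f]((S ⋈[f=e] R)) → 4
  γ[x; MIN(e)→d](ρ[g/f]((S ⋈[f=e] R))) → 3
  S → 4
  ρ[d/f](S) → 4
  π[x,d](ρ[d/f](S)) → 4
  (γ[x; MIN(e)→d](ρ[g/f]((S ⋈[f=e] R))) ∪ π[x,d](ρ[d/f](S))) → 7
  π[x]((γ[x; MIN(e)→d](ρ[g/f]((S ⋈[f=e] R))) ∪ π[x,d](ρ[d/f](S)))) → 7

|E| = 7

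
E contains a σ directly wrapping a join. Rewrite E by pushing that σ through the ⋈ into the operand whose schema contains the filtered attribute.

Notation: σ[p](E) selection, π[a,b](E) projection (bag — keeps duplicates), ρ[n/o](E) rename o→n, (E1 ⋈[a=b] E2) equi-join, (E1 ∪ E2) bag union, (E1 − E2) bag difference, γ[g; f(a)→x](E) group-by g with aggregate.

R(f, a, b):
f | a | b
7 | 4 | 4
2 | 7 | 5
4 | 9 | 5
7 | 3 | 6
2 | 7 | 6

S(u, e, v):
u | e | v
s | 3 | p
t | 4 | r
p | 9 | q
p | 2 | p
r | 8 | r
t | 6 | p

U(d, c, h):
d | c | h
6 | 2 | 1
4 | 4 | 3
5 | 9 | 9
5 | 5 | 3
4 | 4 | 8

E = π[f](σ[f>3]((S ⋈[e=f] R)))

σ filters on f, owned by the right side.
E' = π[f]((S ⋈[e=f] σ[f>3](R)))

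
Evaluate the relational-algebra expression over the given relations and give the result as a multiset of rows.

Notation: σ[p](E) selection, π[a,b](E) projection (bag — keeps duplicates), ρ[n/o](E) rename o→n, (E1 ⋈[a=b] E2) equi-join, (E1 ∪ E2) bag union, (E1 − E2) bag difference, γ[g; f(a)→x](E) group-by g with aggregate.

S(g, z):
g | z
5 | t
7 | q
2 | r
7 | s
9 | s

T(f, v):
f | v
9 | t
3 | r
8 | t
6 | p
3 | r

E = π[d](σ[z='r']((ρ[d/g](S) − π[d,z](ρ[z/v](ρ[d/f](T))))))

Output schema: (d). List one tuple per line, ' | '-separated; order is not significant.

Subexpression sizes:
  S → 5
  ρ[d/g](S) → 5
  T → 5
  ρ[d/f](T) → 5
  ρ[z/v](ρ[d/f](T)) → 5
  π[d,z](ρ[z/v](ρ[d/f](T))) → 5
  (ρ[d/g](S) − π[d,z](ρ[z/v](ρ[d/f](T)))) → 5
  σ[z='r']((ρ[d/g](S) − π[d,z](ρ[z/v](ρ[d/f](T))))) → 1
  π[d](σ[z='r']((ρ[d/g](S) − π[d,z](ρ[z/v](ρ[d/f](T)))))) → 1

== RESULT ==
d
2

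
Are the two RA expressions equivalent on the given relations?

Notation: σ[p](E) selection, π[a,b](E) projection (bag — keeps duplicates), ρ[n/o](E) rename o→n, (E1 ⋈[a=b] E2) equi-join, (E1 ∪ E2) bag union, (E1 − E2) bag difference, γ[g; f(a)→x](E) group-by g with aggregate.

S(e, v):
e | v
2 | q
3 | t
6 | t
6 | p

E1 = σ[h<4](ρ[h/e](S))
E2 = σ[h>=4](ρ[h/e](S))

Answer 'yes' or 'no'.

E1 per-node cardinality:
  S → 4
  ρ[h/e](S) → 4
  σ[h<4](ρ[h/e](S)) → 2
E2 per-node cardinality:
  S → 4
  ρ[h/e](S) → 4
  σ[h>=4](ρ[h/e](S)) → 2

E1 result:
h | v
2 | q
3 | t
E2 result:
h | v
6 | p
6 | t
Witness: (6, 'p') appears 0× in E1 but 1× in E2.

no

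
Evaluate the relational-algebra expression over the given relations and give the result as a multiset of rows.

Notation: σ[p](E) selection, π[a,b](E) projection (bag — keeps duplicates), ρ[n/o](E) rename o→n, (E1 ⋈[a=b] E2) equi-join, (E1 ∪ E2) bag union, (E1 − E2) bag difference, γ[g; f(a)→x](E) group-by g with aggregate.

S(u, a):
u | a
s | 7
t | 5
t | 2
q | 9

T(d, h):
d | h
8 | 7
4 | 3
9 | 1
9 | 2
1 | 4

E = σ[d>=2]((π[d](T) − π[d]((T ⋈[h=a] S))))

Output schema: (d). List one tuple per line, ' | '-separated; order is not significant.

Row counts bottom-up:
  T → 5
  π[d](T) → 5
  T → 5
  S → 4
  (T ⋈[h=a] S) → 2
  π[d]((T ⋈[h=a] S)) → 2
  (π[d](T) − π[d]((T ⋈[h=a] S))) → 3
  σ[d>=2]((π[d](T) − π[d]((T ⋈[h=a] S)))) → 2

== RESULT ==
d
4
9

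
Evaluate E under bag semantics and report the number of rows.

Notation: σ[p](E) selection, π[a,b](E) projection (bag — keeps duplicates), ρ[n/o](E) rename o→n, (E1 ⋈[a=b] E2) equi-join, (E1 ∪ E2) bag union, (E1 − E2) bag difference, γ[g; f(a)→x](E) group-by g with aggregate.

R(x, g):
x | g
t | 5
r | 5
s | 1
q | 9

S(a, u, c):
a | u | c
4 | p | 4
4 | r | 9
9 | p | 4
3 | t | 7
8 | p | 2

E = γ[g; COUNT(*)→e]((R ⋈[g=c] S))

Row counts bottom-up:
  R → 4
  S → 5
  (R ⋈[g=c] S) → 1
  γ[g; COUNT(*)→e]((R ⋈[g=c] S)) → 1

|E| = 1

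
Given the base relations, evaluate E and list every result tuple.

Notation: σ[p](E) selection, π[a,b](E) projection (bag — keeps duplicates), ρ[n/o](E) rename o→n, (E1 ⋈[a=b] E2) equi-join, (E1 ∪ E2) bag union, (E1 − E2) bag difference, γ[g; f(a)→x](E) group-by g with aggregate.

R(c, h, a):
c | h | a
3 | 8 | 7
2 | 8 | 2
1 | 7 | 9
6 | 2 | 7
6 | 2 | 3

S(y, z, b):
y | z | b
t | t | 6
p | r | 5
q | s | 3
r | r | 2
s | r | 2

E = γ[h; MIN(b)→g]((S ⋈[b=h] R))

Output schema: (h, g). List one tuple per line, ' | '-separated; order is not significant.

Per-node cardinality:
  S → 5
  R → 5
  (S ⋈[b=h] R) → 4
  γ[h; MIN(b)→g]((S ⋈[b=h] R)) → 1

== RESULT ==
h | g
2 | 2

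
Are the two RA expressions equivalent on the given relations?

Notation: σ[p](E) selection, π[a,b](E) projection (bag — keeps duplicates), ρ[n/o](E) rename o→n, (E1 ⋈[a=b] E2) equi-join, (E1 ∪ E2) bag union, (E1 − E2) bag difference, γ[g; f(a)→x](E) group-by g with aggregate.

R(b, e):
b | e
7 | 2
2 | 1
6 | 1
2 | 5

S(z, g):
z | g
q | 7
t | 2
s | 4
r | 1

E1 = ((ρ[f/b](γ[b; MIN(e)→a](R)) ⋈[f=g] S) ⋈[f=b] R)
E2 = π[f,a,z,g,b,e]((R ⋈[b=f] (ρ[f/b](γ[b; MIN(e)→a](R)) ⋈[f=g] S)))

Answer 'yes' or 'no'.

E1 stepwise |·|:
  R → 4
  γ[b; MIN(e)→a](R) → 3
  ρ[f/b](γ[b; MIN(e)→a](R)) → 3
  S → 4
  (ρ[f/b](γ[b; MIN(e)→a](R)) ⋈[f=g] S) → 2
  R → 4
  ((ρ[f/b](γ[b; MIN(e)→a](R)) ⋈[f=g] S) ⋈[f=b] R) → 3
E2 stepwise |·|:
  R → 4
  R → 4
  γ[b; MIN(e)→a](R) → 3
  ρ[f/b](γ[b; MIN(e)→a](R)) → 3
  S → 4
  (ρ[f/b](γ[b; MIN(e)→a](R)) ⋈[f=g] S) → 2
  (R ⋈[b=f] (ρ[f/b](γ[b; MIN(e)→a](R)) ⋈[f=g] S)) → 3
  π[f,a,z,g,b,e]((R ⋈[b=f] (ρ[f/b](γ[b; MIN(e)→a](R)) ⋈[f=g] S))) → 3

E1 and E2 produce the same multiset:
f | a | z | g | b | e
2 | 1 | t | 2 | 2 | 1
2 | 1 | t | 2 | 2 | 5
7 | 2 | q | 7 | 7 | 2

yes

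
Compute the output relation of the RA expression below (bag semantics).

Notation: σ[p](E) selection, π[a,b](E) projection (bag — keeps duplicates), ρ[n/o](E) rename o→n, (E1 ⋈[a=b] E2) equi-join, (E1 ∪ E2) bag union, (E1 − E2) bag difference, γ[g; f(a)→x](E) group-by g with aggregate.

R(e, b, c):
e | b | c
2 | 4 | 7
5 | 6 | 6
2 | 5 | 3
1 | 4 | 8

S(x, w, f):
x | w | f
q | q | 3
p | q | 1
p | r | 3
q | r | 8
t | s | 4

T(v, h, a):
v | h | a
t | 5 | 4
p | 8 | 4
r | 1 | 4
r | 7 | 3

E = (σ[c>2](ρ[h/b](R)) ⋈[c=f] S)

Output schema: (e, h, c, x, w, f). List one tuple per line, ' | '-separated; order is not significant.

Per-node cardinality:
  R → 4
  ρ[h/b](R) → 4
  σ[c>2](ρ[h/b](R)) → 4
  S → 5
  (σ[c>2](ρ[h/b](R)) ⋈[c=f] S) → 3

== RESULT ==
e | h | c | x | w | f
1 | 4 | 8 | q | r | 8
2 | 5 | 3 | p | r | 3
2 | 5 | 3 | q | q | 3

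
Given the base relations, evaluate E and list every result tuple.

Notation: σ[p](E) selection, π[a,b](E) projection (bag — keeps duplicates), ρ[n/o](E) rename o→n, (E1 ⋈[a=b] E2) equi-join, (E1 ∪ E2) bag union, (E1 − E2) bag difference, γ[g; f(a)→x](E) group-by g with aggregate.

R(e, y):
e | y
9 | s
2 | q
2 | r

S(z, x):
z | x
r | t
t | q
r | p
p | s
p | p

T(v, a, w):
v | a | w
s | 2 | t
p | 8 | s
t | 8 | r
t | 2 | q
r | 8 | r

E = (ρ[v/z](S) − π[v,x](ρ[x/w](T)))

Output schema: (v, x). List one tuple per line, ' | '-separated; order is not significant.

Row counts bottom-up:
  S → 5
  ρ[v/z](S) → 5
  T → 5
  ρ[x/w](T) → 5
  π[v,x](ρ[x/w](T)) → 5
  (ρ[v/z](S) − π[v,x](ρ[x/w](T))) → 3

== RESULT ==
v | x
p | p
r | p
r | t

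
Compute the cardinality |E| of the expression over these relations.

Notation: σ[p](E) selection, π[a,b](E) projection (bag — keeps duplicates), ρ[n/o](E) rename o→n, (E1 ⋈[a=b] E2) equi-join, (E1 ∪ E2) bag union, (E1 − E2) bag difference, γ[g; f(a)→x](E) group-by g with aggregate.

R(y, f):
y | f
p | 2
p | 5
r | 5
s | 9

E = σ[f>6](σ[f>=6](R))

Stepwise |·|:
  R → 4
  σ[f>=6](R) → 1
  σ[f>6](σ[f>=6](R)) → 1

|E| = 1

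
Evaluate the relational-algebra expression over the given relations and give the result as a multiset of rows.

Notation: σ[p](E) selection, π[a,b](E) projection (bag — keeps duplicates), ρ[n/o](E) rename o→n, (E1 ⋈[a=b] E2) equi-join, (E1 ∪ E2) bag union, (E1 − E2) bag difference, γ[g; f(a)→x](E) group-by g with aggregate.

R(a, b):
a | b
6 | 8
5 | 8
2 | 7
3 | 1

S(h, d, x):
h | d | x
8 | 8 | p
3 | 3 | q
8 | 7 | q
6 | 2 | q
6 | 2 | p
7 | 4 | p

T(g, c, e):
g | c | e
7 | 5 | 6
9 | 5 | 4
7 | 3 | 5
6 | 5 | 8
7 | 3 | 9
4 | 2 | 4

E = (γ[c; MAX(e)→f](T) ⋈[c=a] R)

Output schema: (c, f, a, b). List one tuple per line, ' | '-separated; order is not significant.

Stepwise |·|:
  T → 6
  γ[c; MAX(e)→f](T) → 3
  R → 4
  (γ[c; MAX(e)→f](T) ⋈[c=a] R) → 3

== RESULT ==
c | f | a | b
2 | 4 | 2 | 7
3 | 9 | 3 | 1
5 | 8 | 5 | 8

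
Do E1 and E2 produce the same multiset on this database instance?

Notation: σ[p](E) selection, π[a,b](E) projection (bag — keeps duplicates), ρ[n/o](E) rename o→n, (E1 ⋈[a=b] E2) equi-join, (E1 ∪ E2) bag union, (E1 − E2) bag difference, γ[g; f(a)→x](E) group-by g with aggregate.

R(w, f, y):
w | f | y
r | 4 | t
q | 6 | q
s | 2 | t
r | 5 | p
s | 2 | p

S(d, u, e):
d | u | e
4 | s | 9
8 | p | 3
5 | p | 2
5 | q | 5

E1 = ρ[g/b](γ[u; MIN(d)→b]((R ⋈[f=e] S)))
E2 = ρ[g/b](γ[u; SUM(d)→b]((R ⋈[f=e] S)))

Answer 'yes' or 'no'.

E1 per-node cardinality:
  R → 5
  S → 4
  (R ⋈[f=e] S) → 3
  γ[u; MIN(d)→b]((R ⋈[f=e] S)) → 2
  ρ[g/b](γ[u; MIN(d)→b]((R ⋈[f=e] S))) → 2
E2 per-node cardinality:
  R → 5
  S → 4
  (R ⋈[f=e] S) → 3
  γ[u; SUM(d)→b]((R ⋈[f=e] S)) → 2
  ρ[g/b](γ[u; SUM(d)→b]((R ⋈[f=e] S))) → 2

E1 result:
u | g
p | 5
q | 5
E2 result:
u | g
p | 10
q | 5
Witness: ('p', 10) appears 0× in E1 but 1× in E2.

no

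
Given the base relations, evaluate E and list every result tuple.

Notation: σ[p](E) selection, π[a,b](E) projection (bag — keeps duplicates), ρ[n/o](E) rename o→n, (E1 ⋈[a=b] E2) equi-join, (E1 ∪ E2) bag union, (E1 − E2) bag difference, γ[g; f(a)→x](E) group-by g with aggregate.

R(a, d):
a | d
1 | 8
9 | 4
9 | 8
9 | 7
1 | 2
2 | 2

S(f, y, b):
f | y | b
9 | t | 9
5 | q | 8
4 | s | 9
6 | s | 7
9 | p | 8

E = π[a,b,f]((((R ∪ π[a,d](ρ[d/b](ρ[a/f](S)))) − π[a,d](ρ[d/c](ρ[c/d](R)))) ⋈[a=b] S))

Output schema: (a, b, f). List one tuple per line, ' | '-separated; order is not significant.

Stepwise |·|:
  R → 6
  S → 5
  ρ[a/f](S) → 5
  ρ[d/b](ρ[a/f](S)) → 5
  π[a,d](ρ[d/b](ρ[a/f](S))) → 5
  (R ∪ π[a,d](ρ[d/b](ρ[a/f](S)))) → 11
  R → 6
  ρ[c/d](R) → 6
  ρ[d/c](ρ[c/d](R)) → 6
  π[a,d](ρ[d/c](ρ[c/d](R))) → 6
  ((R ∪ π[a,d](ρ[d/b](ρ[a/f](S)))) − π[a,d](ρ[d/c](ρ[c/d](R)))) → 5
  S → 5
  (((R ∪ π[a,d](ρ[d/b](ρ[a/f](S)))) − π[a,d](ρ[d/c](ρ[c/d](R)))) ⋈[a=b] S) → 4
  π[a,b,f]((((R ∪ π[a,d](ρ[d/b](ρ[a/f](S)))) − π[a,d](ρ[d/c](ρ[c/d](R)))) ⋈[a=b] S)) → 4

== RESULT ==
a | b | f
9 | 9 | 4
9 | 9 | 4
9 | 9 | 9
9 | 9 | 9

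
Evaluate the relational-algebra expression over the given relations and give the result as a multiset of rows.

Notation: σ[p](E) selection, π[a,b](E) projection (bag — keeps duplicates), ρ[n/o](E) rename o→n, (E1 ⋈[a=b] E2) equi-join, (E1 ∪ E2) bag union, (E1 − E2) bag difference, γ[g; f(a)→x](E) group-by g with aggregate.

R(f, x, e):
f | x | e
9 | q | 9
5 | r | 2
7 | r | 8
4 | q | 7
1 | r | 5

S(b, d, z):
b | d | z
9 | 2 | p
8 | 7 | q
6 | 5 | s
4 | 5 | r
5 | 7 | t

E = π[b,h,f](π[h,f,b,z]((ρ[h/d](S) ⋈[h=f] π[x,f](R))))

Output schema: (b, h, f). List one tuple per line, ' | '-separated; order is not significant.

Per-node cardinality:
  S → 5
  ρ[h/d](S) → 5
  R → 5
  π[x,f](R) → 5
  (ρ[h/d](S) ⋈[h=f] π[x,f](R)) → 4
  π[h,f,b,z]((ρ[h/d](S) ⋈[h=f] π[x,f](R))) → 4
  π[b,h,f](π[h,f,b,z]((ρ[h/d](S) ⋈[h=f] π[x,f](R)))) → 4

== RESULT ==
b | h | f
4 | 5 | 5
5 | 7 | 7
6 | 5 | 5
8 | 7 | 7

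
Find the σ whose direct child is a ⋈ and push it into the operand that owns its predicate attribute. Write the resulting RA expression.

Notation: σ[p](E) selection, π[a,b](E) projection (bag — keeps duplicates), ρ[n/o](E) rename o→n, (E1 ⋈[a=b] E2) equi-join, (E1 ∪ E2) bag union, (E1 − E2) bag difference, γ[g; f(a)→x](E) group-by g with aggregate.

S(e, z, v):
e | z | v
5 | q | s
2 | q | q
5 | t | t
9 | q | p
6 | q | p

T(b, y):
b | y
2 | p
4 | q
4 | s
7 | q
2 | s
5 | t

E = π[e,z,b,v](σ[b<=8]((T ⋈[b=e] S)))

σ filters on b, owned by the left side.
E' = π[e,z,b,v]((σ[b<=8](T) ⋈[b=e] S))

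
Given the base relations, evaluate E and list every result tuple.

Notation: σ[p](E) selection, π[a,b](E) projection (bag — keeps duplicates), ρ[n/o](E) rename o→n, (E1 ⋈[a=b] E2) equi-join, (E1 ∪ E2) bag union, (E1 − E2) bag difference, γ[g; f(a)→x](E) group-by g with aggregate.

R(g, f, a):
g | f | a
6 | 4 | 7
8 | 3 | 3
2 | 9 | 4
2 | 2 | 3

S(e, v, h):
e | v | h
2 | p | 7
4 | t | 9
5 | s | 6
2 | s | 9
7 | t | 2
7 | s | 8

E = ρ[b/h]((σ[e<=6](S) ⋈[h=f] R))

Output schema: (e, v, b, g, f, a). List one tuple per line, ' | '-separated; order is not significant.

Row counts bottom-up:
  S → 6
  σ[e<=6](S) → 4
  R → 4
  (σ[e<=6](S) ⋈[h=f] R) → 2
  ρ[b/h]((σ[e<=6](S) ⋈[h=f] R)) → 2

== RESULT ==
e | v | b | g | f | a
2 | s | 9 | 2 | 9 | 4
4 | t | 9 | 2 | 9 | 4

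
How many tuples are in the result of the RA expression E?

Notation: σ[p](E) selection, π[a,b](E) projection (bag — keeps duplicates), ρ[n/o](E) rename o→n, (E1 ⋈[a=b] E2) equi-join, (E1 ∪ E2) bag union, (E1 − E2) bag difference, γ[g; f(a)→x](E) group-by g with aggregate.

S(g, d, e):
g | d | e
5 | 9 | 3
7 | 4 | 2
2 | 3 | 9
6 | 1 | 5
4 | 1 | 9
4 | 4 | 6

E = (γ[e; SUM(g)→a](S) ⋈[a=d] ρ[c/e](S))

Row counts bottom-up:
  S → 6
  γ[e; SUM(g)→a](S) → 5
  S → 6
  ρ[c/e](S) → 6
  (γ[e; SUM(g)→a](S) ⋈[a=d] ρ[c/e](S)) → 2

|E| = 2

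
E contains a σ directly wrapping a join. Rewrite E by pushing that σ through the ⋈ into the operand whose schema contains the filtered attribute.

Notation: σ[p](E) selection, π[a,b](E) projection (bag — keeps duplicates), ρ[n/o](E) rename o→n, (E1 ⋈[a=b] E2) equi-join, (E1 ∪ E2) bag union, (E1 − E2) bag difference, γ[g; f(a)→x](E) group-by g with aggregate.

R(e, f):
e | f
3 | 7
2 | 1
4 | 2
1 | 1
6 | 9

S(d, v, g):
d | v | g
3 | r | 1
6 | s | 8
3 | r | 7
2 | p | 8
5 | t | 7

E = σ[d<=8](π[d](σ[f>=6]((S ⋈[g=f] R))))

σ filters on f, owned by the right side.
E' = σ[d<=8](π[d]((S ⋈[g=f] σ[f>=6](R))))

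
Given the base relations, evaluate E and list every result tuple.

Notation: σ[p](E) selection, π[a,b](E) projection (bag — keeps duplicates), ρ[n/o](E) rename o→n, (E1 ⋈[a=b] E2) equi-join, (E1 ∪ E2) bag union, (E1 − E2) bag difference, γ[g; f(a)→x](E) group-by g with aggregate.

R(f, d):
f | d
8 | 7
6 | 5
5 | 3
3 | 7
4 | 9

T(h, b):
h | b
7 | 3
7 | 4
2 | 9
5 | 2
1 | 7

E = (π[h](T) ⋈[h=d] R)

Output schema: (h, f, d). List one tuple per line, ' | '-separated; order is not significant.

Stepwise |·|:
  T → 5
  π[h](T) → 5
  R → 5
  (π[h](T) ⋈[h=d] R) → 5

== RESULT ==
h | f | d
5 | 6 | 5
7 | 3 | 7
7 | 3 | 7
7 | 8 | 7
7 | 8 | 7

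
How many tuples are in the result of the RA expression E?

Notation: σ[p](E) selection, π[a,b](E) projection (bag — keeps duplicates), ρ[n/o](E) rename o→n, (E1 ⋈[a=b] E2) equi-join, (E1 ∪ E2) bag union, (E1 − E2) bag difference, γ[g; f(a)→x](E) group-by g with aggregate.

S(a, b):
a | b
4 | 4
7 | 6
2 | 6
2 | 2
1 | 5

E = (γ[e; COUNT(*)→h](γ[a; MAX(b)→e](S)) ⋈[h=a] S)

Stepwise |·|:
  S → 5
  γ[a; MAX(b)→e](S) → 4
  γ[e; COUNT(*)→h](γ[a; MAX(b)→e](S)) → 3
  S → 5
  (γ[e; COUNT(*)→h](γ[a; MAX(b)→e](S)) ⋈[h=a] S) → 4

|E| = 4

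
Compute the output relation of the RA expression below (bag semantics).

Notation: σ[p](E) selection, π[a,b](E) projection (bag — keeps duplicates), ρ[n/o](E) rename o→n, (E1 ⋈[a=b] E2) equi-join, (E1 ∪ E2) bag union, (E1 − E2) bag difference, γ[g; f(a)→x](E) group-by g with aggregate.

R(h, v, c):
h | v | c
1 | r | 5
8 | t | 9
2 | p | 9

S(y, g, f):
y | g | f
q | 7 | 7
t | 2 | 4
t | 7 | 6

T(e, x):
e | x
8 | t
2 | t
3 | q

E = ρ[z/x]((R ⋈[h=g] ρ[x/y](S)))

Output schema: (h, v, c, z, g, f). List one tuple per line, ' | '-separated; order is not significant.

Row counts bottom-up:
  R → 3
  S → 3
  ρ[x/y](S) → 3
  (R ⋈[h=g] ρ[x/y](S)) → 1
  ρ[z/x]((R ⋈[h=g] ρ[x/y](S))) → 1

== RESULT ==
h | v | c | z | g | f
2 | p | 9 | t | 2 | 4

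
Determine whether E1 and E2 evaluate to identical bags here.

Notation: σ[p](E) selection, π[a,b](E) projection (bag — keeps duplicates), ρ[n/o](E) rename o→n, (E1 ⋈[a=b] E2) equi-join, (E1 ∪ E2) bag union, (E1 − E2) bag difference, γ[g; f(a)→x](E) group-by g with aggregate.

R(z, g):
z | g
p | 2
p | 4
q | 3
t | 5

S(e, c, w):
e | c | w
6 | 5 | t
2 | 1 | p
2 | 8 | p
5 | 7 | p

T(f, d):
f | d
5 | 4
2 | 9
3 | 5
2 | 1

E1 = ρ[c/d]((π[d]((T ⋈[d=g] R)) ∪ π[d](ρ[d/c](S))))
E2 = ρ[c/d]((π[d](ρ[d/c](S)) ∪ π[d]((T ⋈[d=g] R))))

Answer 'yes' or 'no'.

E1 per-node cardinality:
  T → 4
  R → 4
  (T ⋈[d=g] R) → 2
  π[d]((T ⋈[d=g] R)) → 2
  S → 4
  ρ[d/c](S) → 4
  π[d](ρ[d/c](S)) → 4
  (π[d]((T ⋈[d=g] R)) ∪ π[d](ρ[d/c](S))) → 6
  ρ[c/d]((π[d]((T ⋈[d=g] R)) ∪ π[d](ρ[d/c](S)))) → 6
E2 per-node cardinality:
  S → 4
  ρ[d/c](S) → 4
  π[d](ρ[d/c](S)) → 4
  T → 4
  R → 4
  (T ⋈[d=g] R) → 2
  π[d]((T ⋈[d=g] R)) → 2
  (π[d](ρ[d/c](S)) ∪ π[d]((T ⋈[d=g] R))) → 6
  ρ[c/d]((π[d](ρ[d/c](S)) ∪ π[d]((T ⋈[d=g] R)))) → 6

E1 and E2 produce the same multiset:
c
1
4
5
5
7
8

yes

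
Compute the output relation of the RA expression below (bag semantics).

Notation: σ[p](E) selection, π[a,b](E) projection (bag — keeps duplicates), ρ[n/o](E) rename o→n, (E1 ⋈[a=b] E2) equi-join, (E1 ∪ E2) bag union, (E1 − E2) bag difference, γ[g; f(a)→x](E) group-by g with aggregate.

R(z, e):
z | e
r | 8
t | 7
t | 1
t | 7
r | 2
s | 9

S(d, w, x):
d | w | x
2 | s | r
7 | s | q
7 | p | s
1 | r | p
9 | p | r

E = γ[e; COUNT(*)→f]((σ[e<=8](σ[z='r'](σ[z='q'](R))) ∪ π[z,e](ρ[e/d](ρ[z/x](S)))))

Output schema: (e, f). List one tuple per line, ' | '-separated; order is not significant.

Per-node cardinality:
  R → 6
  σ[z='q'](R) → 0
  σ[z='r'](σ[z='q'](R)) → 0
  σ[e<=8](σ[z='r'](σ[z='q'](R))) → 0
  S → 5
  ρ[z/x](S) → 5
  ρ[e/d](ρ[z/x](S)) → 5
  π[z,e](ρ[e/d](ρ[z/x](S))) → 5
  (σ[e<=8](σ[z='r'](σ[z='q'](R))) ∪ π[z,e](ρ[e/d](ρ[z/x](S)))) → 5
  γ[e; COUNT(*)→f]((σ[e<=8](σ[z='r'](σ[z='q'](R))) ∪ π[z,e](ρ[e/d](ρ[z/x](S))))) → 4

== RESULT ==
e | f
1 | 1
2 | 1
7 | 2
9 | 1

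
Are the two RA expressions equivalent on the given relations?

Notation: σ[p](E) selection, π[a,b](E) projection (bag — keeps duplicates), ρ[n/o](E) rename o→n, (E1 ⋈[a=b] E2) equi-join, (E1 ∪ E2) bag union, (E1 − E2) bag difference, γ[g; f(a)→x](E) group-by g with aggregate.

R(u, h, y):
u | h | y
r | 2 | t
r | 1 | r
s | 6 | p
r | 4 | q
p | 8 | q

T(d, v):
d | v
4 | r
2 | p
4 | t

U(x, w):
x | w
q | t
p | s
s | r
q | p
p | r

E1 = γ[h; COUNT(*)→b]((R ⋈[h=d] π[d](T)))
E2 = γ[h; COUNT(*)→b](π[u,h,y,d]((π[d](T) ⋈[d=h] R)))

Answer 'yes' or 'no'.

E1 row counts bottom-up:
  R → 5
  T → 3
  π[d](T) → 3
  (R ⋈[h=d] π[d](T)) → 3
  γ[h; COUNT(*)→b]((R ⋈[h=d] π[d](T))) → 2
E2 row counts bottom-up:
  T → 3
  π[d](T) → 3
  R → 5
  (π[d](T) ⋈[d=h] R) → 3
  π[u,h,y,d]((π[d](T) ⋈[d=h] R)) → 3
  γ[h; COUNT(*)→b](π[u,h,y,d]((π[d](T) ⋈[d=h] R))) → 2

E1 and E2 produce the same multiset:
h | b
2 | 1
4 | 2

yes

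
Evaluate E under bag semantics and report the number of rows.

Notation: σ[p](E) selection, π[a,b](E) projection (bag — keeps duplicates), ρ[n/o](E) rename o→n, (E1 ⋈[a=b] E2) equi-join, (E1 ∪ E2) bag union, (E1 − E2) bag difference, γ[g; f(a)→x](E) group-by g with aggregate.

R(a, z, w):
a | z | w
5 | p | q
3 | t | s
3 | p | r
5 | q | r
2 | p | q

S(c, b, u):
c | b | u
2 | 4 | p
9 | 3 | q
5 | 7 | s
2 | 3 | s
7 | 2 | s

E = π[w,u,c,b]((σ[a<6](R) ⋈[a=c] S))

Stepwise |·|:
  R → 5
  σ[a<6](R) → 5
  S → 5
  (σ[a<6](R) ⋈[a=c] S) → 4
  π[w,u,c,b]((σ[a<6](R) ⋈[a=c] S)) → 4

|E| = 4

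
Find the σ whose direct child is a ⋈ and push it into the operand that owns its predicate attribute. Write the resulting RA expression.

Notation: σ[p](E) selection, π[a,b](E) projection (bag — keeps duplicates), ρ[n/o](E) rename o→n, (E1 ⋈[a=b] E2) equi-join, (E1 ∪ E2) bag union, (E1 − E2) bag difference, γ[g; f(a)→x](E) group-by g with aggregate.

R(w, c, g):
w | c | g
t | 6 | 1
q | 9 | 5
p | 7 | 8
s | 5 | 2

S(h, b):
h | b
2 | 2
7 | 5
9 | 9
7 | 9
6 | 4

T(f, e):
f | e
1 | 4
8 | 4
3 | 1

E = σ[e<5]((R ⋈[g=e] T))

σ filters on e, owned by the right side.
E' = (R ⋈[g=e] σ[e<5](T))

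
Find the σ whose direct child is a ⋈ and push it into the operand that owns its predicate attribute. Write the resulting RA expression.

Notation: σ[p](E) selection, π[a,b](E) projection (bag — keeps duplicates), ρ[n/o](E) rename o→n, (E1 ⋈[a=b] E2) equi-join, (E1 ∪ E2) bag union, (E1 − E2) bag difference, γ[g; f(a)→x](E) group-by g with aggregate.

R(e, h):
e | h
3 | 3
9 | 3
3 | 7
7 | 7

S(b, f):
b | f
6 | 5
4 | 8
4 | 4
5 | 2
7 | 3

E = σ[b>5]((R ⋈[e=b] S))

σ filters on b, owned by the right side.
E' = (R ⋈[e=b] σ[b>5](S))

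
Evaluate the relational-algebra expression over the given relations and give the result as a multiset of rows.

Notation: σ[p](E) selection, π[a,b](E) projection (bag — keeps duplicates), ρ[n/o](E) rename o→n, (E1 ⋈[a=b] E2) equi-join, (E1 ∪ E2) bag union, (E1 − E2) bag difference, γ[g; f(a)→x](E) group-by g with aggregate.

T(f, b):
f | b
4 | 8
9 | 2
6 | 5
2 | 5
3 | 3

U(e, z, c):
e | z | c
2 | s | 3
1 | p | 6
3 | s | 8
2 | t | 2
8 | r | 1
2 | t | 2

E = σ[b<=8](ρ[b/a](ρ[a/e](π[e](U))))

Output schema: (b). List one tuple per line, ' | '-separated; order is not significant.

Per-node cardinality:
  U → 6
  π[e](U) → 6
  ρ[a/e](π[e](U)) → 6
  ρ[b/a](ρ[a/e](π[e](U))) → 6
  σ[b<=8](ρ[b/a](ρ[a/e](π[e](U)))) → 6

== RESULT ==
b
1
2
2
2
3
8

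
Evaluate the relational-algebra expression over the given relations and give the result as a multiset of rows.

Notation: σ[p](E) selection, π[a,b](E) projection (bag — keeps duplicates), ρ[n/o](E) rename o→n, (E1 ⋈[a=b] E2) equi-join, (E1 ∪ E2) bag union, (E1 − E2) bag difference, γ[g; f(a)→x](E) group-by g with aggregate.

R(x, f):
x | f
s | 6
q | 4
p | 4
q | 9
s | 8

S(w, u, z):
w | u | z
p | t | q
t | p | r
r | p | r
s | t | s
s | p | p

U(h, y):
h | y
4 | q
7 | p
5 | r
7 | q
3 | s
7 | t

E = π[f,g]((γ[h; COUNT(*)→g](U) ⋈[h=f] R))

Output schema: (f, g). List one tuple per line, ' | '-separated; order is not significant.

Subexpression sizes:
  U → 6
  γ[h; COUNT(*)→g](U) → 4
  R → 5
  (γ[h; COUNT(*)→g](U) ⋈[h=f] R) → 2
  π[f,g]((γ[h; COUNT(*)→g](U) ⋈[h=f] R)) → 2

== RESULT ==
f | g
4 | 1
4 | 1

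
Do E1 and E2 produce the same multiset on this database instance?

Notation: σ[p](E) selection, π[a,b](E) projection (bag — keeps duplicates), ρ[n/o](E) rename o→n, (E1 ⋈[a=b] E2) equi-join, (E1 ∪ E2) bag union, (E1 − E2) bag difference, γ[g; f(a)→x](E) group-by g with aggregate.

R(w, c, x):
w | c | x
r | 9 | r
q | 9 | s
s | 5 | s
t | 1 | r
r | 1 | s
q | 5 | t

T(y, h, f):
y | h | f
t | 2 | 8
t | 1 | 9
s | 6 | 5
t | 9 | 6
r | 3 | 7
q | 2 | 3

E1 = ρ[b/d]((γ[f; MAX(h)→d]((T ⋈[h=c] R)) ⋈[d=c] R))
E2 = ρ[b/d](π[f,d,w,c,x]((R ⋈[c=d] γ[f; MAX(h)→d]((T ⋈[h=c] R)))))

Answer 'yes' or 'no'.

E1 subexpression sizes:
  T → 6
  R → 6
  (T ⋈[h=c] R) → 4
  γ[f; MAX(h)→d]((T ⋈[h=c] R)) → 2
  R → 6
  (γ[f; MAX(h)→d]((T ⋈[h=c] R)) ⋈[d=c] R) → 4
  ρ[b/d]((γ[f; MAX(h)→d]((T ⋈[h=c] R)) ⋈[d=c] R)) → 4
E2 subexpression sizes:
  R → 6
  T → 6
  R → 6
  (T ⋈[h=c] R) → 4
  γ[f; MAX(h)→d]((T ⋈[h=c] R)) → 2
  (R ⋈[c=d] γ[f; MAX(h)→d]((T ⋈[h=c] R))) → 4
  π[f,d,w,c,x]((R ⋈[c=d] γ[f; MAX(h)→d]((T ⋈[h=c] R)))) → 4
  ρ[b/d](π[f,d,w,c,x]((R ⋈[c=d] γ[f; MAX(h)→d]((T ⋈[h=c] R))))) → 4

E1 and E2 produce the same multiset:
f | b | w | c | x
6 | 9 | q | 9 | s
6 | 9 | r | 9 | r
9 | 1 | r | 1 | s
9 | 1 | t | 1 | r

yes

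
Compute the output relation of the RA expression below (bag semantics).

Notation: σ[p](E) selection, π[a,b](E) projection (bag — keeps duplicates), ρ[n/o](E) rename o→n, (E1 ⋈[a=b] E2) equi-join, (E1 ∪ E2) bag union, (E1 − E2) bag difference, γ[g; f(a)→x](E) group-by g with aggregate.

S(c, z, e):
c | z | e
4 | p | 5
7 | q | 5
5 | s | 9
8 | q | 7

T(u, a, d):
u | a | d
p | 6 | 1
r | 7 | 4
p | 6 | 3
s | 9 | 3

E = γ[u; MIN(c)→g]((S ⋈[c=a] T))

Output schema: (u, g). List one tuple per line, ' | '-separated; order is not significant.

Subexpression sizes:
  S → 4
  T → 4
  (S ⋈[c=a] T) → 1
  γ[u; MIN(c)→g]((S ⋈[c=a] T)) → 1

== RESULT ==
u | g
r | 7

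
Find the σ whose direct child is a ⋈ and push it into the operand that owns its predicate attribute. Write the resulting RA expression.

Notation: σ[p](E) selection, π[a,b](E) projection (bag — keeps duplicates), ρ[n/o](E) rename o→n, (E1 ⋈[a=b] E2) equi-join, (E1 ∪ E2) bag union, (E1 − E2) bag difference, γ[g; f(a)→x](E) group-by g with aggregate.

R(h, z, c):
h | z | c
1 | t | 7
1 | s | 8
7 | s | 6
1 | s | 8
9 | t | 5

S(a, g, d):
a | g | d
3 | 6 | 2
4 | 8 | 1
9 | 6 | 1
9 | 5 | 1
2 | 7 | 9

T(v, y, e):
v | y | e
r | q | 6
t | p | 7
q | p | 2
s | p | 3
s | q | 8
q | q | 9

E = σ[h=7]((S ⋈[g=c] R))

σ filters on h, owned by the right side.
E' = (S ⋈[g=c] σ[h=7](R))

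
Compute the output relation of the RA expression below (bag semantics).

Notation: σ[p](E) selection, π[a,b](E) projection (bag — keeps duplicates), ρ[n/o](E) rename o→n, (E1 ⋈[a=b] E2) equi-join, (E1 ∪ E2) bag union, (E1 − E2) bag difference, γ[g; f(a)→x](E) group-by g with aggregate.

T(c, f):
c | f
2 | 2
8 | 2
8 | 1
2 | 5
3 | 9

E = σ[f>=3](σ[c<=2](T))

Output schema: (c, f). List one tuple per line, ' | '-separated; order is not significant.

Stepwise |·|:
  T → 5
  σ[c<=2](T) → 2
  σ[f>=3](σ[c<=2](T)) → 1

== RESULT ==
c | f
2 | 5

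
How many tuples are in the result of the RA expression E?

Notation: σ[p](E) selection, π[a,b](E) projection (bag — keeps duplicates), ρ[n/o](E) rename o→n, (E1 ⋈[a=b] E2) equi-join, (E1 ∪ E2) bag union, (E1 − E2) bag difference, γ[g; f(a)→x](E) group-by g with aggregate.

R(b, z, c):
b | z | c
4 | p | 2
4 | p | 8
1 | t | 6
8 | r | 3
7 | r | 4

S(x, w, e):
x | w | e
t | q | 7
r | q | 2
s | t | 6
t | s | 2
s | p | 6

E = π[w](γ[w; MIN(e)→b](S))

Stepwise |·|:
  S → 5
  γ[w; MIN(e)→b](S) → 4
  π[w](γ[w; MIN(e)→b](S)) → 4

|E| = 4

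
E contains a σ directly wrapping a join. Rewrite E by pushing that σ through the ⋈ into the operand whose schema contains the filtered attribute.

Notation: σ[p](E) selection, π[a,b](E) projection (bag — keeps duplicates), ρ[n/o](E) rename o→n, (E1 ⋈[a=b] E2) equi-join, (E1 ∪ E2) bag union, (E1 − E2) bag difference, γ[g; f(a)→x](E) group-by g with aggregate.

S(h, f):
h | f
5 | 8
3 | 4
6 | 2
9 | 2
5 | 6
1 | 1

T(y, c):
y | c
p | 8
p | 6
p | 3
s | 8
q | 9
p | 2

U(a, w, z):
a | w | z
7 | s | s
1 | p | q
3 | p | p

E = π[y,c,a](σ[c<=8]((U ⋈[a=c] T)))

σ filters on c, owned by the right side.
E' = π[y,c,a]((U ⋈[a=c] σ[c<=8](T)))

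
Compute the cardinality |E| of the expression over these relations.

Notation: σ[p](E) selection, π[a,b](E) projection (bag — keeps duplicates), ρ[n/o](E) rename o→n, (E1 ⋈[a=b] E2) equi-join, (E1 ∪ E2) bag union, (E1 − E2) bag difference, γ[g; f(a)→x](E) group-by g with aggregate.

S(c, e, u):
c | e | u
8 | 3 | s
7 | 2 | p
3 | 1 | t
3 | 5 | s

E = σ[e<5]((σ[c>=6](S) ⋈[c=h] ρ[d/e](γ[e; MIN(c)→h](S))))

Row counts bottom-up:
  S → 4
  σ[c>=6](S) → 2
  S → 4
  γ[e; MIN(c)→h](S) → 4
  ρ[d/e](γ[e; MIN(c)→h](S)) → 4
  (σ[c>=6](S) ⋈[c=h] ρ[d/e](γ[e; MIN(c)→h](S))) → 2
  σ[e<5]((σ[c>=6](S) ⋈[c=h] ρ[d/e](γ[e; MIN(c)→h](S)))) → 2

|E| = 2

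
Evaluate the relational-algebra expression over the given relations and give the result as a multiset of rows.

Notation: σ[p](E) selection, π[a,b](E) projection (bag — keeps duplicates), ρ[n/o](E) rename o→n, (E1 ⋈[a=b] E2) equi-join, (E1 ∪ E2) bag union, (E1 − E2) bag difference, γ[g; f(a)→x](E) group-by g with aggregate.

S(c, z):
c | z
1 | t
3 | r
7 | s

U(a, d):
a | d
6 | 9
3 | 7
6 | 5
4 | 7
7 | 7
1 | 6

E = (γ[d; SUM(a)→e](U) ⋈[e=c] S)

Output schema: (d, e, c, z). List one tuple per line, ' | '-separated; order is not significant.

Row counts bottom-up:
  U → 6
  γ[d; SUM(a)→e](U) → 4
  S → 3
  (γ[d; SUM(a)→e](U) ⋈[e=c] S) → 1

== RESULT ==
d | e | c | z
6 | 1 | 1 | t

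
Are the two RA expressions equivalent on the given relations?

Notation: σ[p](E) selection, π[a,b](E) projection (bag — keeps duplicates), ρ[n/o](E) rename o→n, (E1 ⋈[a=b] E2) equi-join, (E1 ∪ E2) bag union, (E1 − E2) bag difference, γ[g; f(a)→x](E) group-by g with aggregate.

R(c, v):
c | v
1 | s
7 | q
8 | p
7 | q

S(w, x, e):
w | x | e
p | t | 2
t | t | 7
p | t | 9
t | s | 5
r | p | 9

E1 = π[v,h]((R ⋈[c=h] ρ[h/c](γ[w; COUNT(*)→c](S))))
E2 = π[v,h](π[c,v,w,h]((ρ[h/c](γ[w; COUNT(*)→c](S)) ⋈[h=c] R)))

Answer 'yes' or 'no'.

E1 subexpression sizes:
  R → 4
  S → 5
  γ[w; COUNT(*)→c](S) → 3
  ρ[h/c](γ[w; COUNT(*)→c](S)) → 3
  (R ⋈[c=h] ρ[h/c](γ[w; COUNT(*)→c](S))) → 1
  π[v,h]((R ⋈[c=h] ρ[h/c](γ[w; COUNT(*)→c](S)))) → 1
E2 subexpression sizes:
  S → 5
  γ[w; COUNT(*)→c](S) → 3
  ρ[h/c](γ[w; COUNT(*)→c](S)) → 3
  R → 4
  (ρ[h/c](γ[w; COUNT(*)→c](S)) ⋈[h=c] R) → 1
  π[c,v,w,h]((ρ[h/c](γ[w; COUNT(*)→c](S)) ⋈[h=c] R)) → 1
  π[v,h](π[c,v,w,h]((ρ[h/c](γ[w; COUNT(*)→c](S)) ⋈[h=c] R))) → 1

E1 and E2 produce the same multiset:
v | h
s | 1

yes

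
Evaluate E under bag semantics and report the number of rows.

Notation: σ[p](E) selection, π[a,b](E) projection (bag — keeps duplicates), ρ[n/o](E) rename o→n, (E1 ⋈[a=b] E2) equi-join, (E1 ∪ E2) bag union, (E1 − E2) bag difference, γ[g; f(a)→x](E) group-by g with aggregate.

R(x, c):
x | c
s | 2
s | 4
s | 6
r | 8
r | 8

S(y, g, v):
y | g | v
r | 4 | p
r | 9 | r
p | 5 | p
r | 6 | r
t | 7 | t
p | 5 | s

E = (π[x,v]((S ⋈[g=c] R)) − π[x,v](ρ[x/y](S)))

Stepwise |·|:
  S → 6
  R → 5
  (S ⋈[g=c] R) → 2
  π[x,v]((S ⋈[g=c] R)) → 2
  S → 6
  ρ[x/y](S) → 6
  π[x,v](ρ[x/y](S)) → 6
  (π[x,v]((S ⋈[g=c] R)) − π[x,v](ρ[x/y](S))) → 2

|E| = 2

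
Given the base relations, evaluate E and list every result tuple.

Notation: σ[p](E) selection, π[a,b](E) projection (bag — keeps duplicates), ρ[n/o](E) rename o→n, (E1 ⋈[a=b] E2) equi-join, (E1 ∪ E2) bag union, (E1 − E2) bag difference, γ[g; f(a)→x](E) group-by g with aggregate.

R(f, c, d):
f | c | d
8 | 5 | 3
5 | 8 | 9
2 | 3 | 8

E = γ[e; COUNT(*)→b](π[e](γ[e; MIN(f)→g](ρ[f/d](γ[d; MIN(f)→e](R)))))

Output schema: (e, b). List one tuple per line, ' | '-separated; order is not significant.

Stepwise |·|:
  R → 3
  γ[d; MIN(f)→e](R) → 3
  ρ[f/d](γ[d; MIN(f)→e](R)) → 3
  γ[e; MIN(f)→g](ρ[f/d](γ[d; MIN(f)→e](R))) → 3
  π[e](γ[e; MIN(f)→g](ρ[f/d](γ[d; MIN(f)→e](R)))) → 3
  γ[e; COUNT(*)→b](π[e](γ[e; MIN(f)→g](ρ[f/d](γ[d; MIN(f)→e](R))))) → 3

== RESULT ==
e | b
2 | 1
5 | 1
8 | 1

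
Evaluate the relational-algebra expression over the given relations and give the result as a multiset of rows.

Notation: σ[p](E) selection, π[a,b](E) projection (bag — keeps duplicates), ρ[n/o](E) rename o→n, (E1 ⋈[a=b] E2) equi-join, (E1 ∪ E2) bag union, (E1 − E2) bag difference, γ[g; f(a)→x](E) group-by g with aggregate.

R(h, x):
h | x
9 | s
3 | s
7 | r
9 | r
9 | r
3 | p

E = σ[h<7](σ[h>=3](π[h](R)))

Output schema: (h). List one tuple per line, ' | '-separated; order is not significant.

Per-node cardinality:
  R → 6
  π[h](R) → 6
  σ[h>=3](π[h](R)) → 6
  σ[h<7](σ[h>=3](π[h](R))) → 2

== RESULT ==
h
3
3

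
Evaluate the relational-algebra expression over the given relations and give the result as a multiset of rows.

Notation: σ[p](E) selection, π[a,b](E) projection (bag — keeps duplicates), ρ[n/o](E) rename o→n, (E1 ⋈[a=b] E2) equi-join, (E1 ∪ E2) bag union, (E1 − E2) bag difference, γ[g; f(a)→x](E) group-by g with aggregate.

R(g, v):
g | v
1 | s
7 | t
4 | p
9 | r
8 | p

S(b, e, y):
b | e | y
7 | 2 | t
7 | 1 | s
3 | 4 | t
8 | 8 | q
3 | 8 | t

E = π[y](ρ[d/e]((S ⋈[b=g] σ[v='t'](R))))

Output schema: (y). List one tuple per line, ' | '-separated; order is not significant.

Row counts bottom-up:
  S → 5
  R → 5
  σ[v='t'](R) → 1
  (S ⋈[b=g] σ[v='t'](R)) → 2
  ρ[d/e]((S ⋈[b=g] σ[v='t'](R))) → 2
  π[y](ρ[d/e]((S ⋈[b=g] σ[v='t'](R)))) → 2

== RESULT ==
y
s
t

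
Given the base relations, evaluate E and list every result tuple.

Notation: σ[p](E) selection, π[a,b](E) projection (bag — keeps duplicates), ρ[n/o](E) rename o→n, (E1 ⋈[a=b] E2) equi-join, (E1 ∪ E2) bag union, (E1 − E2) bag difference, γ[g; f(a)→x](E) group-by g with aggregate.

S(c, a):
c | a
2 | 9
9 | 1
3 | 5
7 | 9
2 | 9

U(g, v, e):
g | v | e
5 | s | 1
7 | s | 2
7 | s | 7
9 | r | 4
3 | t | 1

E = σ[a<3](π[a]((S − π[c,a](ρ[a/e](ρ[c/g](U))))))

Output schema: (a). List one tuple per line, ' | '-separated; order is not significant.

Subexpression sizes:
  S → 5
  U → 5
  ρ[c/g](U) → 5
  ρ[a/e](ρ[c/g](U)) → 5
  π[c,a](ρ[a/e](ρ[c/g](U))) → 5
  (S − π[c,a](ρ[a/e](ρ[c/g](U)))) → 5
  π[a]((S − π[c,a](ρ[a/e](ρ[c/g](U))))) → 5
  σ[a<3](π[a]((S − π[c,a](ρ[a/e](ρ[c/g](U)))))) → 1

== RESULT ==
a
1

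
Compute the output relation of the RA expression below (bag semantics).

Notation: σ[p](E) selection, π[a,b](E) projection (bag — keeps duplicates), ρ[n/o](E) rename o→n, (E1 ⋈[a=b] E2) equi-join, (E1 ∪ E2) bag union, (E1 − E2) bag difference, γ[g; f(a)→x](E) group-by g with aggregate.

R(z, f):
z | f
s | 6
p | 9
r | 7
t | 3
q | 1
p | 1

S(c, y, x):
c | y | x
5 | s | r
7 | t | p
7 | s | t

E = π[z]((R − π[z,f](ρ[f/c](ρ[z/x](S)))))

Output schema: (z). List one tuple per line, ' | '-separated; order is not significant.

Row counts bottom-up:
  R → 6
  S → 3
  ρ[z/x](S) → 3
  ρ[f/c](ρ[z/x](S)) → 3
  π[z,f](ρ[f/c](ρ[z/x](S))) → 3
  (R − π[z,f](ρ[f/c](ρ[z/x](S)))) → 6
  π[z]((R − π[z,f](ρ[f/c](ρ[z/x](S))))) → 6

== RESULT ==
z
p
p
q
r
s
t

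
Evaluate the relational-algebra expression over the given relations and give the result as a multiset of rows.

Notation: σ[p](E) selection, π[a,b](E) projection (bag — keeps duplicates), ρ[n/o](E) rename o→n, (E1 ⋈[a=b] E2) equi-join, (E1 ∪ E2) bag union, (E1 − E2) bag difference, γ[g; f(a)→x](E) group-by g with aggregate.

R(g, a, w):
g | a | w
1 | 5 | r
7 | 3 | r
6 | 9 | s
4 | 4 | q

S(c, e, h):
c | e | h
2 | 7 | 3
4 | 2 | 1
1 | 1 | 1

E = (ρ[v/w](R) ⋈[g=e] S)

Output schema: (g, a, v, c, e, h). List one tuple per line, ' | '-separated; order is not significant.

Subexpression sizes:
  R → 4
  ρ[v/w](R) → 4
  S → 3
  (ρ[v/w](R) ⋈[g=e] S) → 2

== RESULT ==
g | a | v | c | e | h
1 | 5 | r | 1 | 1 | 1
7 | 3 | r | 2 | 7 | 3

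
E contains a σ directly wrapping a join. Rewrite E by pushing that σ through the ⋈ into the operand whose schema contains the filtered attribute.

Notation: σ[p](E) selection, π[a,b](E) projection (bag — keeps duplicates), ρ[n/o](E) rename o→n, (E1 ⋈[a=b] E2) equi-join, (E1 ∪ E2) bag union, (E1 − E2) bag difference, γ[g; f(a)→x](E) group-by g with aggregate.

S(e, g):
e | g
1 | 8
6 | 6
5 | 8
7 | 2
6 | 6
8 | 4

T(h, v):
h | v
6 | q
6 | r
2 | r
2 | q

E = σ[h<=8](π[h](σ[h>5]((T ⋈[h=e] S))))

σ filters on h, owned by the left side.
E' = σ[h<=8](π[h]((σ[h>5](T) ⋈[h=e] S)))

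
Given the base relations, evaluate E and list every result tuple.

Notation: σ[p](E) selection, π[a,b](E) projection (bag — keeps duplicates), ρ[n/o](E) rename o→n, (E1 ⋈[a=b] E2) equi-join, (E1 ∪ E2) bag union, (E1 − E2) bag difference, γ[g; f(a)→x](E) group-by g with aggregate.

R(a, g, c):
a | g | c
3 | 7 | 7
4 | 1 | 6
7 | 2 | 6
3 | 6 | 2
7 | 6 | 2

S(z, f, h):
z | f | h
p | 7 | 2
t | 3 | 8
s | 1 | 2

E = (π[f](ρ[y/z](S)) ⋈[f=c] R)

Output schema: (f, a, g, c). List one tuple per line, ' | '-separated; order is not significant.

Row counts bottom-up:
  S → 3
  ρ[y/z](S) → 3
  π[f](ρ[y/z](S)) → 3
  R → 5
  (π[f](ρ[y/z](S)) ⋈[f=c] R) → 1

== RESULT ==
f | a | g | c
7 | 3 | 7 | 7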